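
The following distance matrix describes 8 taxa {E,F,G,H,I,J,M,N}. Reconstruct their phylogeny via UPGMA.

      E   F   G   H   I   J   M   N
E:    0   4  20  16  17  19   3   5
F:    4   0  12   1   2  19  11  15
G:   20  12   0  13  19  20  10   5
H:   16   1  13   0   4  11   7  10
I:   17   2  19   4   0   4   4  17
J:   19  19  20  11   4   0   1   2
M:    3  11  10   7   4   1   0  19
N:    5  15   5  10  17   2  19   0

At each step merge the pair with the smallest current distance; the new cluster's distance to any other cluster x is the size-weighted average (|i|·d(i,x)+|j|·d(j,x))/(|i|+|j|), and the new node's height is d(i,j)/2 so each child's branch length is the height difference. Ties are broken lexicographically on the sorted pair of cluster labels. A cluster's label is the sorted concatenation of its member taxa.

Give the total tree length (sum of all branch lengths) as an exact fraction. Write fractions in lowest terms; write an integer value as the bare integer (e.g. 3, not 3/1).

6281/210

step 1: merge (F,H) at d=1; branch lengths F→1/2, H→1/2; new cluster FH
  updated: d(E,FH)=10, d(FH,G)=25/2, d(FH,I)=3, d(FH,J)=15, d(FH,M)=9, d(FH,N)=25/2
step 2: merge (J,M) at d=1; branch lengths J→1/2, M→1/2; new cluster JM
  updated: d(E,JM)=11, d(FH,JM)=12, d(G,JM)=15, d(I,JM)=4, d(JM,N)=21/2
step 3: merge (FH,I) at d=3; branch lengths FH→1, I→3/2; new cluster FHI
  updated: d(E,FHI)=37/3, d(FHI,G)=44/3, d(FHI,JM)=28/3, d(FHI,N)=14
step 4: merge (E,N) at d=5; branch lengths E→5/2, N→5/2; new cluster EN
  updated: d(EN,FHI)=79/6, d(EN,G)=25/2, d(EN,JM)=43/4
step 5: merge (FHI,JM) at d=28/3; branch lengths FHI→19/6, JM→25/6; new cluster FHIJM
  updated: d(EN,FHIJM)=61/5, d(FHIJM,G)=74/5
step 6: merge (EN,FHIJM) at d=61/5; branch lengths EN→18/5, FHIJM→43/30; new cluster EFHIJMN
  updated: d(EFHIJMN,G)=99/7
step 7: merge (EFHIJMN,G) at d=99/7; branch lengths EFHIJMN→34/35, G→99/14; new cluster EFGHIJMN
final tree: (((E:5/2,N:5/2):18/5,(((F:1/2,H:1/2):1,I:3/2):19/6,(J:1/2,M:1/2):25/6):43/30):34/35,G:99/14)
total length: 6281/210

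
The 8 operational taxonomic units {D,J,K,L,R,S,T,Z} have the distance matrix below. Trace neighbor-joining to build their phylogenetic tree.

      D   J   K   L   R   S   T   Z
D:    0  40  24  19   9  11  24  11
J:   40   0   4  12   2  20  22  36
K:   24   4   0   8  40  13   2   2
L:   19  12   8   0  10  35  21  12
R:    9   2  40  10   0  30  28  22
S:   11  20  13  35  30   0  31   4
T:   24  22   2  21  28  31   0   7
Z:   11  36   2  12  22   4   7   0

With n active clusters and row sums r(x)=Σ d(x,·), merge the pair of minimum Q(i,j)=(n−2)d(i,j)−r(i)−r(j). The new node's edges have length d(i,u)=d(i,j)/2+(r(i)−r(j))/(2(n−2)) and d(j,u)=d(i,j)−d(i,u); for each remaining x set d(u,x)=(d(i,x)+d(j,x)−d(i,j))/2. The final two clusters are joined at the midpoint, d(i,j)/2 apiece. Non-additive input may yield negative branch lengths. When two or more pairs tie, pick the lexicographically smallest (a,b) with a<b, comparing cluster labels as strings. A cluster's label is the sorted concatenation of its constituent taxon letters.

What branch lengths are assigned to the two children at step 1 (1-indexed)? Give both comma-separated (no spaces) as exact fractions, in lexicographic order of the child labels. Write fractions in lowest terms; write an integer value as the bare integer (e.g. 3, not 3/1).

1. join J+R (d=2, Q=-265) ⇒ JR; edges |J|=7/12, |R|=17/12
  updated: d(D,JR)=47/2, d(JR,K)=21, d(JR,L)=10, d(JR,S)=24, d(JR,T)=24, d(JR,Z)=28
2. join JR+L (d=10, Q=-371/2) ⇒ JLR; edges |JR|=151/20, |L|=49/20
  updated: d(D,JLR)=65/4, d(JLR,K)=19/2, d(JLR,S)=49/2, d(JLR,T)=35/2, d(JLR,Z)=15
3. join D+S (d=11, Q=-503/4) ⇒ DS; edges |D|=187/32, |S|=165/32
  updated: d(DS,JLR)=119/8, d(DS,K)=13, d(DS,T)=22, d(DS,Z)=2
4. join DS+Z (d=2, Q=-575/8) ⇒ DSZ; edges |DS|=85/16, |Z|=-53/16
  updated: d(DSZ,JLR)=223/16, d(DSZ,K)=13/2, d(DSZ,T)=27/2
5. join DSZ+JLR (d=223/16, Q=-47) ⇒ DJLRSZ; edges |DSZ|=167/32, |JLR|=279/32
  updated: d(DJLRSZ,K)=33/32, d(DJLRSZ,T)=273/32
6. join DJLRSZ+K (d=33/32, Q=-185/16) ⇒ DJKLRSZ; edges |DJLRSZ|=121/32, |K|=-11/4
  updated: d(DJKLRSZ,T)=19/4
7. join DJKLRSZ+T (d=19/4) ⇒ DJKLRSTZ; edges |DJKLRSZ|=19/8, |T|=19/8
final tree: (((((D:187/32,S:165/32):85/16,Z:-53/16):167/32,((J:7/12,R:17/12):151/20,L:49/20):279/32):121/32,K:-11/4):19/8,T:19/8)
total length: 1431/32

7/12,17/12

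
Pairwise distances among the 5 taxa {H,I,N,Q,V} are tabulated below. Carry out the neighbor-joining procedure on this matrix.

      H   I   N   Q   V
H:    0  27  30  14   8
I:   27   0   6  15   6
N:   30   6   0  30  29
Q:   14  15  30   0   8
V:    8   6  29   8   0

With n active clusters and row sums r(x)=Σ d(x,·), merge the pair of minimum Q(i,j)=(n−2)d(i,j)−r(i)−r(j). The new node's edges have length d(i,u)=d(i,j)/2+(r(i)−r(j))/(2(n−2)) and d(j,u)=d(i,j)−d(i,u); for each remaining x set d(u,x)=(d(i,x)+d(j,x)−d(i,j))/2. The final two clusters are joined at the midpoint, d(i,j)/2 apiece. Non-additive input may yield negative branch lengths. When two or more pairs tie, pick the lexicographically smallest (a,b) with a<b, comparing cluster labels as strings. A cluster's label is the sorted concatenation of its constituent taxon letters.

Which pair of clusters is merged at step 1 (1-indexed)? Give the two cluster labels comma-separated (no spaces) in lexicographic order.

I,N

iteration 1: select I,N (d=6, Q=-131); attach at lengths (-23/6, 59/6); label the merged cluster IN
  updated: d(H,IN)=51/2, d(IN,Q)=39/2, d(IN,V)=29/2
iteration 2: select H,V (d=8, Q=-62); attach at lengths (33/4, -1/4); label the merged cluster HV
  updated: d(HV,IN)=16, d(HV,Q)=7
iteration 3: select HV,IN (d=16, Q=-85/2); attach at lengths (7/4, 57/4); label the merged cluster HINV
  updated: d(HINV,Q)=21/4
iteration 4: select HINV,Q (d=21/4); attach at lengths (21/8, 21/8); label the merged cluster HINQV
final tree: (((H:33/4,V:-1/4):7/4,(I:-23/6,N:59/6):57/4):21/8,Q:21/8)
total length: 141/4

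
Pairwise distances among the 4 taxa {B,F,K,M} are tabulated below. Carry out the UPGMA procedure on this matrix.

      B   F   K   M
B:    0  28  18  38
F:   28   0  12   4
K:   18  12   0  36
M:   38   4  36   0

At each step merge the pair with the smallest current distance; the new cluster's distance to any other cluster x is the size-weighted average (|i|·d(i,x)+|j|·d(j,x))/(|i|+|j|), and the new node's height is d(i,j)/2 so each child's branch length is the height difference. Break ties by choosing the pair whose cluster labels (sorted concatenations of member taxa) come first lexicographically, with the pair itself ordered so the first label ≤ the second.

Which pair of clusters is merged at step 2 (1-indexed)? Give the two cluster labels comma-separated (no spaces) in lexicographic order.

step 1: merge (F,M) at d=4; branch lengths F→2, M→2; new cluster FM
  updated: d(B,FM)=33, d(FM,K)=24
step 2: merge (B,K) at d=18; branch lengths B→9, K→9; new cluster BK
  updated: d(BK,FM)=57/2
step 3: merge (BK,FM) at d=57/2; branch lengths BK→21/4, FM→49/4; new cluster BFKM
final tree: ((B:9,K:9):21/4,(F:2,M:2):49/4)
total length: 79/2

B,K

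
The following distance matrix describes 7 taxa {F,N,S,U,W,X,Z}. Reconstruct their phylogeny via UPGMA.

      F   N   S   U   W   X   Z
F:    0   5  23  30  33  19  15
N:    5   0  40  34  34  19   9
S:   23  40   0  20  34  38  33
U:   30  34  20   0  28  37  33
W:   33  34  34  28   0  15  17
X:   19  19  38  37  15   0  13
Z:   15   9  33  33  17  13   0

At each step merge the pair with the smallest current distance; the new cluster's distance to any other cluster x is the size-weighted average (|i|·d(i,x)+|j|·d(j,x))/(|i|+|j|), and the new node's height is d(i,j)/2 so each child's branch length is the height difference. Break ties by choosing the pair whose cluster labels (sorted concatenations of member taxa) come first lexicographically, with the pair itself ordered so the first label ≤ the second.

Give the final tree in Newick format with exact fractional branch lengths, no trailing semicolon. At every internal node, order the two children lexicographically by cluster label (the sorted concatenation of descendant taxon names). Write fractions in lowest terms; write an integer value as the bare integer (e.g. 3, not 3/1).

((((F:5/2,N:5/2):7/2,Z:6):21/4,(W:15/2,X:15/2):15/4):21/4,(S:10,U:10):13/2)

step 1: merge (F,N) at d=5; branch lengths F→5/2, N→5/2; new cluster FN
  updated: d(FN,S)=63/2, d(FN,U)=32, d(FN,W)=67/2, d(FN,X)=19, d(FN,Z)=12
step 2: merge (FN,Z) at d=12; branch lengths FN→7/2, Z→6; new cluster FNZ
  updated: d(FNZ,S)=32, d(FNZ,U)=97/3, d(FNZ,W)=28, d(FNZ,X)=17
step 3: merge (W,X) at d=15; branch lengths W→15/2, X→15/2; new cluster WX
  updated: d(FNZ,WX)=45/2, d(S,WX)=36, d(U,WX)=65/2
step 4: merge (S,U) at d=20; branch lengths S→10, U→10; new cluster SU
  updated: d(FNZ,SU)=193/6, d(SU,WX)=137/4
step 5: merge (FNZ,WX) at d=45/2; branch lengths FNZ→21/4, WX→15/4; new cluster FNWXZ
  updated: d(FNWXZ,SU)=33
step 6: merge (FNWXZ,SU) at d=33; branch lengths FNWXZ→21/4, SU→13/2; new cluster FNSUWXZ
final tree: ((((F:5/2,N:5/2):7/2,Z:6):21/4,(W:15/2,X:15/2):15/4):21/4,(S:10,U:10):13/2)
total length: 281/4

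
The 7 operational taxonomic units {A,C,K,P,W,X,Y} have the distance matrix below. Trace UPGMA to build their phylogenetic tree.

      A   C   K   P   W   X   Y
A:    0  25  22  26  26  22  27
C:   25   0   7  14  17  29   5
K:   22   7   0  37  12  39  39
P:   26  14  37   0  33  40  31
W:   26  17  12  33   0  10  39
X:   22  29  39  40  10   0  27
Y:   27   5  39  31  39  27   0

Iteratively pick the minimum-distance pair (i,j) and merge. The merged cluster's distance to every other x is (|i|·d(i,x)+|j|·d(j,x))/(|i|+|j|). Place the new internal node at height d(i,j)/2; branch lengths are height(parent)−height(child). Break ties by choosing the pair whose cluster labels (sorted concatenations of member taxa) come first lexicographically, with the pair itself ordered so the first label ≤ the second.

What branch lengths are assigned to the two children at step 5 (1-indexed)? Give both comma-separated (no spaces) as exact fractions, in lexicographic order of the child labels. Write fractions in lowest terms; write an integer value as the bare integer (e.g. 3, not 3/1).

1. join C+Y (d=5) ⇒ CY; edges |C|=5/2, |Y|=5/2
  updated: d(A,CY)=26, d(CY,K)=23, d(CY,P)=45/2, d(CY,W)=28, d(CY,X)=28
2. join W+X (d=10) ⇒ WX; edges |W|=5, |X|=5
  updated: d(A,WX)=24, d(CY,WX)=28, d(K,WX)=51/2, d(P,WX)=73/2
3. join A+K (d=22) ⇒ AK; edges |A|=11, |K|=11
  updated: d(AK,CY)=49/2, d(AK,P)=63/2, d(AK,WX)=99/4
4. join CY+P (d=45/2) ⇒ CPY; edges |CY|=35/4, |P|=45/4
  updated: d(AK,CPY)=161/6, d(CPY,WX)=185/6
5. join AK+WX (d=99/4) ⇒ AKWX; edges |AK|=11/8, |WX|=59/8
  updated: d(AKWX,CPY)=173/6
6. join AKWX+CPY (d=173/6) ⇒ ACKPWXY; edges |AKWX|=49/24, |CPY|=19/6
final tree: (((A:11,K:11):11/8,(W:5,X:5):59/8):49/24,((C:5/2,Y:5/2):35/4,P:45/4):19/6)
total length: 1703/24

11/8,59/8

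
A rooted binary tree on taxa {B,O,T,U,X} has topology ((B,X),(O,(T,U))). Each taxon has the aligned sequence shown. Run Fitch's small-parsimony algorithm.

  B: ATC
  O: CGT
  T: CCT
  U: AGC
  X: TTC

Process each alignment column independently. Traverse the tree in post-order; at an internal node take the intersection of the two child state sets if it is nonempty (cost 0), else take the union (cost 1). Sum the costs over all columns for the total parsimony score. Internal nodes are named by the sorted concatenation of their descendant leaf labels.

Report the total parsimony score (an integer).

[col 0] BX: children B:{A}, X:{T} ∪→ {A,T}; cost 1
[col 0] TU: children T:{C}, U:{A} ∪→ {A,C}; cost 1
[col 0] OTU: children O:{C}, TU:{A,C} ∩→ {C}; cost 0
[col 0] BOTUX: children BX:{A,T}, OTU:{C} ∪→ {A,C,T}; cost 1
[col 1] BX: children B:{T}, X:{T} ∩→ {T}; cost 0
[col 1] TU: children T:{C}, U:{G} ∪→ {C,G}; cost 1
[col 1] OTU: children O:{G}, TU:{C,G} ∩→ {G}; cost 0
[col 1] BOTUX: children BX:{T}, OTU:{G} ∪→ {G,T}; cost 1
[col 2] BX: children B:{C}, X:{C} ∩→ {C}; cost 0
[col 2] TU: children T:{T}, U:{C} ∪→ {C,T}; cost 1
[col 2] OTU: children O:{T}, TU:{C,T} ∩→ {T}; cost 0
[col 2] BOTUX: children BX:{C}, OTU:{T} ∪→ {C,T}; cost 1
per-site changes: [3, 2, 2]; total = 7

7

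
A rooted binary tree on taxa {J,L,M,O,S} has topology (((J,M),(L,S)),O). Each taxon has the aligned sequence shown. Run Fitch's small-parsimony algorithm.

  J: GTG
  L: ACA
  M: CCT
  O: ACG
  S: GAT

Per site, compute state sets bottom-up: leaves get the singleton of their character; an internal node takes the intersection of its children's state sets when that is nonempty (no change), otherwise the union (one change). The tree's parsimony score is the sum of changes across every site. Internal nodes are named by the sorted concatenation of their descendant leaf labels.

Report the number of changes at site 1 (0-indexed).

2

[col 0] JM: children J:{G}, M:{C} ∪→ {C,G}; cost 1
[col 0] LS: children L:{A}, S:{G} ∪→ {A,G}; cost 1
[col 0] JLMS: children JM:{C,G}, LS:{A,G} ∩→ {G}; cost 0
[col 0] JLMOS: children JLMS:{G}, O:{A} ∪→ {A,G}; cost 1
[col 1] JM: children J:{T}, M:{C} ∪→ {C,T}; cost 1
[col 1] LS: children L:{C}, S:{A} ∪→ {A,C}; cost 1
[col 1] JLMS: children JM:{C,T}, LS:{A,C} ∩→ {C}; cost 0
[col 1] JLMOS: children JLMS:{C}, O:{C} ∩→ {C}; cost 0
[col 2] JM: children J:{G}, M:{T} ∪→ {G,T}; cost 1
[col 2] LS: children L:{A}, S:{T} ∪→ {A,T}; cost 1
[col 2] JLMS: children JM:{G,T}, LS:{A,T} ∩→ {T}; cost 0
[col 2] JLMOS: children JLMS:{T}, O:{G} ∪→ {G,T}; cost 1
per-site changes: [3, 2, 3]; total = 8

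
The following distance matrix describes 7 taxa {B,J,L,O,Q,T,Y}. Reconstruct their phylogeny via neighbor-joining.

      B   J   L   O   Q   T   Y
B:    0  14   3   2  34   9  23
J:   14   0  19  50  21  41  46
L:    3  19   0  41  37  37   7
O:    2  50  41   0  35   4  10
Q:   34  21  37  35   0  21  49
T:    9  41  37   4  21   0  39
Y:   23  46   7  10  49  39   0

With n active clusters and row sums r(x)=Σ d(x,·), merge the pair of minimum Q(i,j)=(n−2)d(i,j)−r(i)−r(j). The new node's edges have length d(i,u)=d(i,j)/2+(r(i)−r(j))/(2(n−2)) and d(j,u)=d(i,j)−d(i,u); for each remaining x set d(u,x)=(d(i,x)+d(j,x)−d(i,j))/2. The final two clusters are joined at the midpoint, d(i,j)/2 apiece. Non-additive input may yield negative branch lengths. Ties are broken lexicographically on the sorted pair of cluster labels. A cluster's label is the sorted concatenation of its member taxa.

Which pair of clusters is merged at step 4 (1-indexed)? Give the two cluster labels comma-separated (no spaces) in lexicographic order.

iteration 1: select J,Q (d=21, Q=-283); attach at lengths (99/10, 111/10); label the merged cluster JQ
  updated: d(B,JQ)=27/2, d(JQ,L)=35/2, d(JQ,O)=32, d(JQ,T)=41/2, d(JQ,Y)=37
iteration 2: select L,Y (d=7, Q=-387/2); attach at lengths (35/16, 77/16); label the merged cluster LY
  updated: d(B,LY)=19/2, d(JQ,LY)=95/4, d(LY,O)=22, d(LY,T)=69/2
iteration 3: select O,T (d=4, Q=-116); attach at lengths (2/3, 10/3); label the merged cluster OT
  updated: d(B,OT)=7/2, d(JQ,OT)=97/4, d(LY,OT)=105/4
iteration 4: select B,OT (d=7/2, Q=-147/2); attach at lengths (-41/8, 69/8); label the merged cluster BOT
  updated: d(BOT,JQ)=137/8, d(BOT,LY)=129/8
iteration 5: select BOT,JQ (d=137/8, Q=-57); attach at lengths (19/4, 99/8); label the merged cluster BJOQT
  updated: d(BJOQT,LY)=91/8
iteration 6: select BJOQT,LY (d=91/8); attach at lengths (91/16, 91/16); label the merged cluster BJLOQTY
final tree: (((B:-41/8,(O:2/3,T:10/3):69/8):19/4,(J:99/10,Q:111/10):99/8):91/16,(L:35/16,Y:77/16):91/16)
total length: 64

B,OT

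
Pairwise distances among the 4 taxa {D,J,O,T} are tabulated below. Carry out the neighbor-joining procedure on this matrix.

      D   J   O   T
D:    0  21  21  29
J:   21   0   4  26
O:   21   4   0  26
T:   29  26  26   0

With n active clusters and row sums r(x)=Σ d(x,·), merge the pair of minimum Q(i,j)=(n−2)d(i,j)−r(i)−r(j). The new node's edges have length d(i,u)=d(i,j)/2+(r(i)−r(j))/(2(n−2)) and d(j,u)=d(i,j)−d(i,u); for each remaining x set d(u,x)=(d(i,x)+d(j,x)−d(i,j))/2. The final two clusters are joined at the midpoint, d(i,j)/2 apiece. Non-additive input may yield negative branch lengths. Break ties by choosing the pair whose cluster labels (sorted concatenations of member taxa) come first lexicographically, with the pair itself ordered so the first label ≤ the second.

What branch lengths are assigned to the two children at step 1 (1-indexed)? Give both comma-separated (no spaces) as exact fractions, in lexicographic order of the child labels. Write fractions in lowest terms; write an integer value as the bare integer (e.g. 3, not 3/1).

iteration 1: select D,T (d=29, Q=-94); attach at lengths (12, 17); label the merged cluster DT
  updated: d(DT,J)=9, d(DT,O)=9
iteration 2: select DT,J (d=9, Q=-22); attach at lengths (7, 2); label the merged cluster DJT
  updated: d(DJT,O)=2
iteration 3: select DJT,O (d=2); attach at lengths (1, 1); label the merged cluster DJOT
final tree: (((D:12,T:17):7,J:2):1,O:1)
total length: 40

12,17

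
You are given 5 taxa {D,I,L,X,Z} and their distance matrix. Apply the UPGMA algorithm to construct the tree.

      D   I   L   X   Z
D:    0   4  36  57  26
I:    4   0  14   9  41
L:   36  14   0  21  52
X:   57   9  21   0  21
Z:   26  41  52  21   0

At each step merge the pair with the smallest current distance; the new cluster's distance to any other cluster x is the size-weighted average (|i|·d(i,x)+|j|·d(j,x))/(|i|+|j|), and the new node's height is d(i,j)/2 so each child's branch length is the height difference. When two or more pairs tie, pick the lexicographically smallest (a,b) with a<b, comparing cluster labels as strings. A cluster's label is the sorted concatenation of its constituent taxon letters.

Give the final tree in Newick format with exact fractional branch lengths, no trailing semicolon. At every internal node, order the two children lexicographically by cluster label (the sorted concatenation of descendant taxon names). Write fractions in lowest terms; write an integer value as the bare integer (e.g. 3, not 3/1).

1. join D+I (d=4) ⇒ DI; edges |D|=2, |I|=2
  updated: d(DI,L)=25, d(DI,X)=33, d(DI,Z)=67/2
2. join L+X (d=21) ⇒ LX; edges |L|=21/2, |X|=21/2
  updated: d(DI,LX)=29, d(LX,Z)=73/2
3. join DI+LX (d=29) ⇒ DILX; edges |DI|=25/2, |LX|=4
  updated: d(DILX,Z)=35
4. join DILX+Z (d=35) ⇒ DILXZ; edges |DILX|=3, |Z|=35/2
final tree: (((D:2,I:2):25/2,(L:21/2,X:21/2):4):3,Z:35/2)
total length: 62

(((D:2,I:2):25/2,(L:21/2,X:21/2):4):3,Z:35/2)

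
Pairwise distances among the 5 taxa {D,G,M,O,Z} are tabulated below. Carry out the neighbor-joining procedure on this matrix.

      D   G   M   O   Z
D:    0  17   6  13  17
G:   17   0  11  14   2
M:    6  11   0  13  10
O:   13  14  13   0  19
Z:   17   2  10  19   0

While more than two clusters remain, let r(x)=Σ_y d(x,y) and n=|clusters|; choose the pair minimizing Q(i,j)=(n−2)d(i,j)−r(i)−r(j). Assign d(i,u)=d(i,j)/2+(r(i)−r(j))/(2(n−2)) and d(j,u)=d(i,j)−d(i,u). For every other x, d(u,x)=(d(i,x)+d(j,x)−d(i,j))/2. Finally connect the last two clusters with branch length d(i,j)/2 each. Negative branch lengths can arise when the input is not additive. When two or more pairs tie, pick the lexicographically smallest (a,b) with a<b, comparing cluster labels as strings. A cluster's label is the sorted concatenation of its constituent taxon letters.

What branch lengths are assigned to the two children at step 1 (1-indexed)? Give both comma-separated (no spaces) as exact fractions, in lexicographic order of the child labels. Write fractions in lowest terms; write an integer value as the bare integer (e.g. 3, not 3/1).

iteration 1: select G,Z (d=2, Q=-86); attach at lengths (1/3, 5/3); label the merged cluster GZ
  updated: d(D,GZ)=16, d(GZ,M)=19/2, d(GZ,O)=31/2
iteration 2: select D,M (d=6, Q=-103/2); attach at lengths (37/8, 11/8); label the merged cluster DM
  updated: d(DM,GZ)=39/4, d(DM,O)=10
iteration 3: select DM,GZ (d=39/4, Q=-141/4); attach at lengths (17/8, 61/8); label the merged cluster DGMZ
  updated: d(DGMZ,O)=63/8
iteration 4: select DGMZ,O (d=63/8); attach at lengths (63/16, 63/16); label the merged cluster DGMOZ
final tree: (((D:37/8,M:11/8):17/8,(G:1/3,Z:5/3):61/8):63/16,O:63/16)
total length: 205/8

1/3,5/3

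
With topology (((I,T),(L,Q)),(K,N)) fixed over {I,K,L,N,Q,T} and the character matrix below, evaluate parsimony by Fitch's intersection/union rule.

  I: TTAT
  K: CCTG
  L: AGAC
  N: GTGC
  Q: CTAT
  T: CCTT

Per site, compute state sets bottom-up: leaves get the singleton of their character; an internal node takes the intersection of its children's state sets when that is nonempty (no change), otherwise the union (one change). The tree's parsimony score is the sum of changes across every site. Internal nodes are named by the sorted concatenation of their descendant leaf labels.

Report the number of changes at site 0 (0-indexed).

3

site 0, node IT: I={T} ∪ T={C} → {C,T} (+1)
site 0, node LQ: L={A} ∪ Q={C} → {A,C} (+1)
site 0, node ILQT: IT={C,T} ∩ LQ={A,C} → {C} (+0)
site 0, node KN: K={C} ∪ N={G} → {C,G} (+1)
site 0, node IKLNQT: ILQT={C} ∩ KN={C,G} → {C} (+0)
site 1, node IT: I={T} ∪ T={C} → {C,T} (+1)
site 1, node LQ: L={G} ∪ Q={T} → {G,T} (+1)
site 1, node ILQT: IT={C,T} ∩ LQ={G,T} → {T} (+0)
site 1, node KN: K={C} ∪ N={T} → {C,T} (+1)
site 1, node IKLNQT: ILQT={T} ∩ KN={C,T} → {T} (+0)
site 2, node IT: I={A} ∪ T={T} → {A,T} (+1)
site 2, node LQ: L={A} ∩ Q={A} → {A} (+0)
site 2, node ILQT: IT={A,T} ∩ LQ={A} → {A} (+0)
site 2, node KN: K={T} ∪ N={G} → {G,T} (+1)
site 2, node IKLNQT: ILQT={A} ∪ KN={G,T} → {A,G,T} (+1)
site 3, node IT: I={T} ∩ T={T} → {T} (+0)
site 3, node LQ: L={C} ∪ Q={T} → {C,T} (+1)
site 3, node ILQT: IT={T} ∩ LQ={C,T} → {T} (+0)
site 3, node KN: K={G} ∪ N={C} → {C,G} (+1)
site 3, node IKLNQT: ILQT={T} ∪ KN={C,G} → {C,G,T} (+1)
per-site changes: [3, 3, 3, 3]; total = 12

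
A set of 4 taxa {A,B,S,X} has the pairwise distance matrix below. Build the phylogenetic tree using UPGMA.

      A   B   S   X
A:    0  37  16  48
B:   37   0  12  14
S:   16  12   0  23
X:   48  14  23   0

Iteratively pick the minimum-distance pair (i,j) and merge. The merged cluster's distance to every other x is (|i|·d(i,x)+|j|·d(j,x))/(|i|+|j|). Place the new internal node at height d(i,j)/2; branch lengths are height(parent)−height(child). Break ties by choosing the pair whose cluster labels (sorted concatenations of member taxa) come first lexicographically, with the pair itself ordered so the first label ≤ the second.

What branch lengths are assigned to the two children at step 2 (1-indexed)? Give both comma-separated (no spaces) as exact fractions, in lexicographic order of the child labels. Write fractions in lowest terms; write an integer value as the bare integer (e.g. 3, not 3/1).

step 1: merge (B,S) at d=12; branch lengths B→6, S→6; new cluster BS
  updated: d(A,BS)=53/2, d(BS,X)=37/2
step 2: merge (BS,X) at d=37/2; branch lengths BS→13/4, X→37/4; new cluster BSX
  updated: d(A,BSX)=101/3
step 3: merge (A,BSX) at d=101/3; branch lengths A→101/6, BSX→91/12; new cluster ABSX
final tree: (A:101/6,((B:6,S:6):13/4,X:37/4):91/12)
total length: 587/12

13/4,37/4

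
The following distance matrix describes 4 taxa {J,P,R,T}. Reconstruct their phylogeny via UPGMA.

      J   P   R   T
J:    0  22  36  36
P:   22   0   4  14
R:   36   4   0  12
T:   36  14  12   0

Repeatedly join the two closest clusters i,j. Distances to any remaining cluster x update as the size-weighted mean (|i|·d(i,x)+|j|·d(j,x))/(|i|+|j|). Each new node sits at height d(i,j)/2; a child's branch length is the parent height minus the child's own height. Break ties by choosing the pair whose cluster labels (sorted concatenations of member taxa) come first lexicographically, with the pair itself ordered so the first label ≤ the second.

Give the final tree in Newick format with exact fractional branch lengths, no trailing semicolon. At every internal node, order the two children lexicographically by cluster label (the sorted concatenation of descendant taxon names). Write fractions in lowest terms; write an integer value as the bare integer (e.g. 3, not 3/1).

(J:47/3,((P:2,R:2):9/2,T:13/2):55/6)

1. join P+R (d=4) ⇒ PR; edges |P|=2, |R|=2
  updated: d(J,PR)=29, d(PR,T)=13
2. join PR+T (d=13) ⇒ PRT; edges |PR|=9/2, |T|=13/2
  updated: d(J,PRT)=94/3
3. join J+PRT (d=94/3) ⇒ JPRT; edges |J|=47/3, |PRT|=55/6
final tree: (J:47/3,((P:2,R:2):9/2,T:13/2):55/6)
total length: 239/6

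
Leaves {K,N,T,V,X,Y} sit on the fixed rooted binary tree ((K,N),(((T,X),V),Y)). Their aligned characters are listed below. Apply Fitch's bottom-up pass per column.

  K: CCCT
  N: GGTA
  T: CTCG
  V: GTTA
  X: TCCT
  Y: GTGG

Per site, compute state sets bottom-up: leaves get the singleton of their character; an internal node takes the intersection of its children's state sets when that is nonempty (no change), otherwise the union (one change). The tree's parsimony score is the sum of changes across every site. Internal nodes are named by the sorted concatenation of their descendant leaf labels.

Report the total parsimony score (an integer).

site 0, node KN: K={C} ∪ N={G} → {C,G} (+1)
site 0, node TX: T={C} ∪ X={T} → {C,T} (+1)
site 0, node TVX: TX={C,T} ∪ V={G} → {C,G,T} (+1)
site 0, node TVXY: TVX={C,G,T} ∩ Y={G} → {G} (+0)
site 0, node KNTVXY: KN={C,G} ∩ TVXY={G} → {G} (+0)
site 1, node KN: K={C} ∪ N={G} → {C,G} (+1)
site 1, node TX: T={T} ∪ X={C} → {C,T} (+1)
site 1, node TVX: TX={C,T} ∩ V={T} → {T} (+0)
site 1, node TVXY: TVX={T} ∩ Y={T} → {T} (+0)
site 1, node KNTVXY: KN={C,G} ∪ TVXY={T} → {C,G,T} (+1)
site 2, node KN: K={C} ∪ N={T} → {C,T} (+1)
site 2, node TX: T={C} ∩ X={C} → {C} (+0)
site 2, node TVX: TX={C} ∪ V={T} → {C,T} (+1)
site 2, node TVXY: TVX={C,T} ∪ Y={G} → {C,G,T} (+1)
site 2, node KNTVXY: KN={C,T} ∩ TVXY={C,G,T} → {C,T} (+0)
site 3, node KN: K={T} ∪ N={A} → {A,T} (+1)
site 3, node TX: T={G} ∪ X={T} → {G,T} (+1)
site 3, node TVX: TX={G,T} ∪ V={A} → {A,G,T} (+1)
site 3, node TVXY: TVX={A,G,T} ∩ Y={G} → {G} (+0)
site 3, node KNTVXY: KN={A,T} ∪ TVXY={G} → {A,G,T} (+1)
per-site changes: [3, 3, 3, 4]; total = 13

13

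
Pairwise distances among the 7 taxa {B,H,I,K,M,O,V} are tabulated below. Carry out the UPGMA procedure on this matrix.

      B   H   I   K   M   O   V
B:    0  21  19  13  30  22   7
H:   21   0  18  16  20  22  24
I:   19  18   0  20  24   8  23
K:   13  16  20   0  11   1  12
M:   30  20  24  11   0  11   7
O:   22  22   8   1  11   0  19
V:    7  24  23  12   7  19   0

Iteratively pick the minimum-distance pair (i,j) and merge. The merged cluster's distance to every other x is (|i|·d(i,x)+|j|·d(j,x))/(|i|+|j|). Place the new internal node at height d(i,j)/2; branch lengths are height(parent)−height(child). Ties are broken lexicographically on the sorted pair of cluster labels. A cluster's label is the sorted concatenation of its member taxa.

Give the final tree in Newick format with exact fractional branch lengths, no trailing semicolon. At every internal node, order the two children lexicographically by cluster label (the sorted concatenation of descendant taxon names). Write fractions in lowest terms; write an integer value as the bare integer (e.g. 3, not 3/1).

(((B:7/2,V:7/2):61/12,((K:1/2,O:1/2):5,M:11/2):37/12):19/15,(H:9,I:9):17/20)

1. join K+O (d=1) ⇒ KO; edges |K|=1/2, |O|=1/2
  updated: d(B,KO)=35/2, d(H,KO)=19, d(I,KO)=14, d(KO,M)=11, d(KO,V)=31/2
2. join B+V (d=7) ⇒ BV; edges |B|=7/2, |V|=7/2
  updated: d(BV,H)=45/2, d(BV,I)=21, d(BV,KO)=33/2, d(BV,M)=37/2
3. join KO+M (d=11) ⇒ KMO; edges |KO|=5, |M|=11/2
  updated: d(BV,KMO)=103/6, d(H,KMO)=58/3, d(I,KMO)=52/3
4. join BV+KMO (d=103/6) ⇒ BKMOV; edges |BV|=61/12, |KMO|=37/12
  updated: d(BKMOV,H)=103/5, d(BKMOV,I)=94/5
5. join H+I (d=18) ⇒ HI; edges |H|=9, |I|=9
  updated: d(BKMOV,HI)=197/10
6. join BKMOV+HI (d=197/10) ⇒ BHIKMOV; edges |BKMOV|=19/15, |HI|=17/20
final tree: (((B:7/2,V:7/2):61/12,((K:1/2,O:1/2):5,M:11/2):37/12):19/15,(H:9,I:9):17/20)
total length: 2807/60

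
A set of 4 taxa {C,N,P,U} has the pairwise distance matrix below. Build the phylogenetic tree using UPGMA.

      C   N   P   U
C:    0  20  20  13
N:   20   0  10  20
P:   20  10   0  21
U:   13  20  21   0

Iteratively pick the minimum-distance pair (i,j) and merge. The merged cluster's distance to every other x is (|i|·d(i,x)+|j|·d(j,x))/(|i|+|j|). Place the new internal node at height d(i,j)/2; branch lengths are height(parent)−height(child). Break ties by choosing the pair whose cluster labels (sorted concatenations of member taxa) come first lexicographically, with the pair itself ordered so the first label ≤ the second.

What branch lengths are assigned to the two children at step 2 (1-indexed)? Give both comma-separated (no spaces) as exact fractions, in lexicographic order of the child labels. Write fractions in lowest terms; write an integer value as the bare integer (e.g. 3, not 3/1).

13/2,13/2

1. join N+P (d=10) ⇒ NP; edges |N|=5, |P|=5
  updated: d(C,NP)=20, d(NP,U)=41/2
2. join C+U (d=13) ⇒ CU; edges |C|=13/2, |U|=13/2
  updated: d(CU,NP)=81/4
3. join CU+NP (d=81/4) ⇒ CNPU; edges |CU|=29/8, |NP|=41/8
final tree: ((C:13/2,U:13/2):29/8,(N:5,P:5):41/8)
total length: 127/4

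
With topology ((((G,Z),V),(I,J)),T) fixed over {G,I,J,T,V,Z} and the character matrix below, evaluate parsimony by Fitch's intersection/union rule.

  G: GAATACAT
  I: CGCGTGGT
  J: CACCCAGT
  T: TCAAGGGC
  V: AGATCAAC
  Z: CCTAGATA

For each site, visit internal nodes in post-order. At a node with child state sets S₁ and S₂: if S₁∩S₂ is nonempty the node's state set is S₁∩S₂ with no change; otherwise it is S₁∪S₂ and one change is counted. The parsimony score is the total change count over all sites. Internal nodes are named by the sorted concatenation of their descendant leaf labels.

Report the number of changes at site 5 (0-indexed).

site 0, node GZ: G={G} ∪ Z={C} → {C,G} (+1)
site 0, node GVZ: GZ={C,G} ∪ V={A} → {A,C,G} (+1)
site 0, node IJ: I={C} ∩ J={C} → {C} (+0)
site 0, node GIJVZ: GVZ={A,C,G} ∩ IJ={C} → {C} (+0)
site 0, node GIJTVZ: GIJVZ={C} ∪ T={T} → {C,T} (+1)
site 1, node GZ: G={A} ∪ Z={C} → {A,C} (+1)
site 1, node GVZ: GZ={A,C} ∪ V={G} → {A,C,G} (+1)
site 1, node IJ: I={G} ∪ J={A} → {A,G} (+1)
site 1, node GIJVZ: GVZ={A,C,G} ∩ IJ={A,G} → {A,G} (+0)
site 1, node GIJTVZ: GIJVZ={A,G} ∪ T={C} → {A,C,G} (+1)
site 2, node GZ: G={A} ∪ Z={T} → {A,T} (+1)
site 2, node GVZ: GZ={A,T} ∩ V={A} → {A} (+0)
site 2, node IJ: I={C} ∩ J={C} → {C} (+0)
site 2, node GIJVZ: GVZ={A} ∪ IJ={C} → {A,C} (+1)
site 2, node GIJTVZ: GIJVZ={A,C} ∩ T={A} → {A} (+0)
site 3, node GZ: G={T} ∪ Z={A} → {A,T} (+1)
site 3, node GVZ: GZ={A,T} ∩ V={T} → {T} (+0)
site 3, node IJ: I={G} ∪ J={C} → {C,G} (+1)
site 3, node GIJVZ: GVZ={T} ∪ IJ={C,G} → {C,G,T} (+1)
site 3, node GIJTVZ: GIJVZ={C,G,T} ∪ T={A} → {A,C,G,T} (+1)
site 4, node GZ: G={A} ∪ Z={G} → {A,G} (+1)
site 4, node GVZ: GZ={A,G} ∪ V={C} → {A,C,G} (+1)
site 4, node IJ: I={T} ∪ J={C} → {C,T} (+1)
site 4, node GIJVZ: GVZ={A,C,G} ∩ IJ={C,T} → {C} (+0)
site 4, node GIJTVZ: GIJVZ={C} ∪ T={G} → {C,G} (+1)
site 5, node GZ: G={C} ∪ Z={A} → {A,C} (+1)
site 5, node GVZ: GZ={A,C} ∩ V={A} → {A} (+0)
site 5, node IJ: I={G} ∪ J={A} → {A,G} (+1)
site 5, node GIJVZ: GVZ={A} ∩ IJ={A,G} → {A} (+0)
site 5, node GIJTVZ: GIJVZ={A} ∪ T={G} → {A,G} (+1)
site 6, node GZ: G={A} ∪ Z={T} → {A,T} (+1)
site 6, node GVZ: GZ={A,T} ∩ V={A} → {A} (+0)
site 6, node IJ: I={G} ∩ J={G} → {G} (+0)
site 6, node GIJVZ: GVZ={A} ∪ IJ={G} → {A,G} (+1)
site 6, node GIJTVZ: GIJVZ={A,G} ∩ T={G} → {G} (+0)
site 7, node GZ: G={T} ∪ Z={A} → {A,T} (+1)
site 7, node GVZ: GZ={A,T} ∪ V={C} → {A,C,T} (+1)
site 7, node IJ: I={T} ∩ J={T} → {T} (+0)
site 7, node GIJVZ: GVZ={A,C,T} ∩ IJ={T} → {T} (+0)
site 7, node GIJTVZ: GIJVZ={T} ∪ T={C} → {C,T} (+1)
per-site changes: [3, 4, 2, 4, 4, 3, 2, 3]; total = 25

3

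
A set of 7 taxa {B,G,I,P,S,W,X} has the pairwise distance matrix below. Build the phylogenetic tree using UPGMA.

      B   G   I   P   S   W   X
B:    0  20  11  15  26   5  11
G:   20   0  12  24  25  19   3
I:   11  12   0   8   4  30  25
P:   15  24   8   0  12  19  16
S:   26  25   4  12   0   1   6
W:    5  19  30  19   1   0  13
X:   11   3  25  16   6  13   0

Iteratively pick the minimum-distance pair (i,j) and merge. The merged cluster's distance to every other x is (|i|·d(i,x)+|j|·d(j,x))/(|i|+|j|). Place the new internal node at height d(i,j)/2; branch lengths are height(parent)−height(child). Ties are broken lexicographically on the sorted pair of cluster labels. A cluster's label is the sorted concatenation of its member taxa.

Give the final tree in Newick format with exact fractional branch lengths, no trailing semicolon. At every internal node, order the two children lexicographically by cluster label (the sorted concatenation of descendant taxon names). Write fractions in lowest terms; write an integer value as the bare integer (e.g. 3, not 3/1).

((B:13/2,(I:4,P:4):5/2):2,((G:3/2,X:3/2):51/8,(S:1/2,W:1/2):59/8):5/8)

step 1: merge (S,W) at d=1; branch lengths S→1/2, W→1/2; new cluster SW
  updated: d(B,SW)=31/2, d(G,SW)=22, d(I,SW)=17, d(P,SW)=31/2, d(SW,X)=19/2
step 2: merge (G,X) at d=3; branch lengths G→3/2, X→3/2; new cluster GX
  updated: d(B,GX)=31/2, d(GX,I)=37/2, d(GX,P)=20, d(GX,SW)=63/4
step 3: merge (I,P) at d=8; branch lengths I→4, P→4; new cluster IP
  updated: d(B,IP)=13, d(GX,IP)=77/4, d(IP,SW)=65/4
step 4: merge (B,IP) at d=13; branch lengths B→13/2, IP→5/2; new cluster BIP
  updated: d(BIP,GX)=18, d(BIP,SW)=16
step 5: merge (GX,SW) at d=63/4; branch lengths GX→51/8, SW→59/8; new cluster GSWX
  updated: d(BIP,GSWX)=17
step 6: merge (BIP,GSWX) at d=17; branch lengths BIP→2, GSWX→5/8; new cluster BGIPSWX
final tree: ((B:13/2,(I:4,P:4):5/2):2,((G:3/2,X:3/2):51/8,(S:1/2,W:1/2):59/8):5/8)
total length: 299/8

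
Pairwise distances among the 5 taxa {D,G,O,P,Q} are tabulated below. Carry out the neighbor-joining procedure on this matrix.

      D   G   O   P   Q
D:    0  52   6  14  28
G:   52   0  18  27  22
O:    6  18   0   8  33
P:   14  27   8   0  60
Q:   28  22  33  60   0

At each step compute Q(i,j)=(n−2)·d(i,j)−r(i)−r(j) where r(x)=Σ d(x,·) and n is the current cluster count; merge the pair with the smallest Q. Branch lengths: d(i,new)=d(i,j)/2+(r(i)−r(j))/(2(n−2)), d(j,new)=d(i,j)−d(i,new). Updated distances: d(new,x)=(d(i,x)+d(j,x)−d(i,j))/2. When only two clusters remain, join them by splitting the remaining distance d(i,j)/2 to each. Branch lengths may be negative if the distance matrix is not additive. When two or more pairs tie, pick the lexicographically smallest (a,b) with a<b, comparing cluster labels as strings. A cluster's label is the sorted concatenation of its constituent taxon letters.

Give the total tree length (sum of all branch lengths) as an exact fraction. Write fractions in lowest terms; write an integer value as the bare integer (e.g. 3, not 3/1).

1. join G+Q (d=22, Q=-196) ⇒ GQ; edges |G|=7, |Q|=15
  updated: d(D,GQ)=29, d(GQ,O)=29/2, d(GQ,P)=65/2
2. join D+P (d=14, Q=-151/2) ⇒ DP; edges |D|=45/8, |P|=67/8
  updated: d(DP,GQ)=95/4, d(DP,O)=0
3. join DP+GQ (d=95/4, Q=-153/4) ⇒ DGPQ; edges |DP|=37/8, |GQ|=153/8
  updated: d(DGPQ,O)=-37/8
4. join DGPQ+O (d=-37/8) ⇒ DGOPQ; edges |DGPQ|=-37/16, |O|=-37/16
final tree: (((D:45/8,P:67/8):37/8,(G:7,Q:15):153/8):-37/16,O:-37/16)
total length: 441/8

441/8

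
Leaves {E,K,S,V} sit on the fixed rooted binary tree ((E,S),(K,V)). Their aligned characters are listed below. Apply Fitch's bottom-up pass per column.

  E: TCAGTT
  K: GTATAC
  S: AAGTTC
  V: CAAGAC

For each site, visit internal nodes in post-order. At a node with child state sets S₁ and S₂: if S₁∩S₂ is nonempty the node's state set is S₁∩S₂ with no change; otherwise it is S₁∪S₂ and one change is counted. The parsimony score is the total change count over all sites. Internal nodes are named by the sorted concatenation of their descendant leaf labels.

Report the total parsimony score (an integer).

site 0, node ES: E={T} ∪ S={A} → {A,T} (+1)
site 0, node KV: K={G} ∪ V={C} → {C,G} (+1)
site 0, node EKSV: ES={A,T} ∪ KV={C,G} → {A,C,G,T} (+1)
site 1, node ES: E={C} ∪ S={A} → {A,C} (+1)
site 1, node KV: K={T} ∪ V={A} → {A,T} (+1)
site 1, node EKSV: ES={A,C} ∩ KV={A,T} → {A} (+0)
site 2, node ES: E={A} ∪ S={G} → {A,G} (+1)
site 2, node KV: K={A} ∩ V={A} → {A} (+0)
site 2, node EKSV: ES={A,G} ∩ KV={A} → {A} (+0)
site 3, node ES: E={G} ∪ S={T} → {G,T} (+1)
site 3, node KV: K={T} ∪ V={G} → {G,T} (+1)
site 3, node EKSV: ES={G,T} ∩ KV={G,T} → {G,T} (+0)
site 4, node ES: E={T} ∩ S={T} → {T} (+0)
site 4, node KV: K={A} ∩ V={A} → {A} (+0)
site 4, node EKSV: ES={T} ∪ KV={A} → {A,T} (+1)
site 5, node ES: E={T} ∪ S={C} → {C,T} (+1)
site 5, node KV: K={C} ∩ V={C} → {C} (+0)
site 5, node EKSV: ES={C,T} ∩ KV={C} → {C} (+0)
per-site changes: [3, 2, 1, 2, 1, 1]; total = 10

10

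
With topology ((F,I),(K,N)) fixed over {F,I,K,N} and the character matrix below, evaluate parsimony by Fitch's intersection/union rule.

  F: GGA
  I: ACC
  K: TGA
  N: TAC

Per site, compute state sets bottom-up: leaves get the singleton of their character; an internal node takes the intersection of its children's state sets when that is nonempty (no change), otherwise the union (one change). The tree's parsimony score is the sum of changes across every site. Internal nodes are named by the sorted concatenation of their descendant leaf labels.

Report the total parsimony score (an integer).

FI@0: {G} ∪ {A} = {A,G} (union, +1)
KN@0: {T} ∩ {T} = {T} (intersection, +0)
FIKN@0: {A,G} ∪ {T} = {A,G,T} (union, +1)
FI@1: {G} ∪ {C} = {C,G} (union, +1)
KN@1: {G} ∪ {A} = {A,G} (union, +1)
FIKN@1: {C,G} ∩ {A,G} = {G} (intersection, +0)
FI@2: {A} ∪ {C} = {A,C} (union, +1)
KN@2: {A} ∪ {C} = {A,C} (union, +1)
FIKN@2: {A,C} ∩ {A,C} = {A,C} (intersection, +0)
per-site changes: [2, 2, 2]; total = 6

6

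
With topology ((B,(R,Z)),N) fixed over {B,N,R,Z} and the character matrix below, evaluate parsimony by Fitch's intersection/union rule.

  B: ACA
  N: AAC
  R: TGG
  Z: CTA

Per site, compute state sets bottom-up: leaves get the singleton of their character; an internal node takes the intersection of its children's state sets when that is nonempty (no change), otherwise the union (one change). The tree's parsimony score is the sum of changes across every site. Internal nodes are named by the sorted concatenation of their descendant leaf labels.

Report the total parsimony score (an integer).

7

site 0, node RZ: R={T} ∪ Z={C} → {C,T} (+1)
site 0, node BRZ: B={A} ∪ RZ={C,T} → {A,C,T} (+1)
site 0, node BNRZ: BRZ={A,C,T} ∩ N={A} → {A} (+0)
site 1, node RZ: R={G} ∪ Z={T} → {G,T} (+1)
site 1, node BRZ: B={C} ∪ RZ={G,T} → {C,G,T} (+1)
site 1, node BNRZ: BRZ={C,G,T} ∪ N={A} → {A,C,G,T} (+1)
site 2, node RZ: R={G} ∪ Z={A} → {A,G} (+1)
site 2, node BRZ: B={A} ∩ RZ={A,G} → {A} (+0)
site 2, node BNRZ: BRZ={A} ∪ N={C} → {A,C} (+1)
per-site changes: [2, 3, 2]; total = 7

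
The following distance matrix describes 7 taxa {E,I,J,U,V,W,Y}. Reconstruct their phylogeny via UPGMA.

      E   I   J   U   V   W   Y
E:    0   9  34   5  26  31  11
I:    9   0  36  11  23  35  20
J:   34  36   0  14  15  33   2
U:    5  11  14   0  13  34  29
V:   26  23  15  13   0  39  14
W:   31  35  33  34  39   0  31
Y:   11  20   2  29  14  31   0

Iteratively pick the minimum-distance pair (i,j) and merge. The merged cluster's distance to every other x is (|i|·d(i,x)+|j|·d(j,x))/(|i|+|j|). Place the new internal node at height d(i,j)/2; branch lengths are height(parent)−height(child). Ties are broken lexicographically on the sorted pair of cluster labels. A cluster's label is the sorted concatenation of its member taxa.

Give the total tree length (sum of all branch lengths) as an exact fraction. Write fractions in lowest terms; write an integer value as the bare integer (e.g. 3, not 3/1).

step 1: merge (J,Y) at d=2; branch lengths J→1, Y→1; new cluster JY
  updated: d(E,JY)=45/2, d(I,JY)=28, d(JY,U)=43/2, d(JY,V)=29/2, d(JY,W)=32
step 2: merge (E,U) at d=5; branch lengths E→5/2, U→5/2; new cluster EU
  updated: d(EU,I)=10, d(EU,JY)=22, d(EU,V)=39/2, d(EU,W)=65/2
step 3: merge (EU,I) at d=10; branch lengths EU→5/2, I→5; new cluster EIU
  updated: d(EIU,JY)=24, d(EIU,V)=62/3, d(EIU,W)=100/3
step 4: merge (JY,V) at d=29/2; branch lengths JY→25/4, V→29/4; new cluster JVY
  updated: d(EIU,JVY)=206/9, d(JVY,W)=103/3
step 5: merge (EIU,JVY) at d=206/9; branch lengths EIU→58/9, JVY→151/36; new cluster EIJUVY
  updated: d(EIJUVY,W)=203/6
step 6: merge (EIJUVY,W) at d=203/6; branch lengths EIJUVY→197/36, W→203/12; new cluster EIJUVWY
final tree: ((((E:5/2,U:5/2):5/2,I:5):58/9,((J:1,Y:1):25/4,V:29/4):151/36):197/36,W:203/12)
total length: 2197/36

2197/36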